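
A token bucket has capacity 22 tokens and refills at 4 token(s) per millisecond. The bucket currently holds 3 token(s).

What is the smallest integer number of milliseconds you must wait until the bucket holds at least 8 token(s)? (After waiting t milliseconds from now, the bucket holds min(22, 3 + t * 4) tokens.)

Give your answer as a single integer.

Answer: 2

Derivation:
Need 3 + t * 4 >= 8, so t >= 5/4.
Smallest integer t = ceil(5/4) = 2.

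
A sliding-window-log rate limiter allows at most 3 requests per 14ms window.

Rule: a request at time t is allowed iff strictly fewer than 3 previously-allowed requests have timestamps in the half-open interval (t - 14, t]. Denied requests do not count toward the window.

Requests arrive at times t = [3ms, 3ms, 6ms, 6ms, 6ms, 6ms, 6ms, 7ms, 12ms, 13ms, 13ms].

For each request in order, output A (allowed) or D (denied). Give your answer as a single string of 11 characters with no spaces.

Answer: AAADDDDDDDD

Derivation:
Tracking allowed requests in the window:
  req#1 t=3ms: ALLOW
  req#2 t=3ms: ALLOW
  req#3 t=6ms: ALLOW
  req#4 t=6ms: DENY
  req#5 t=6ms: DENY
  req#6 t=6ms: DENY
  req#7 t=6ms: DENY
  req#8 t=7ms: DENY
  req#9 t=12ms: DENY
  req#10 t=13ms: DENY
  req#11 t=13ms: DENY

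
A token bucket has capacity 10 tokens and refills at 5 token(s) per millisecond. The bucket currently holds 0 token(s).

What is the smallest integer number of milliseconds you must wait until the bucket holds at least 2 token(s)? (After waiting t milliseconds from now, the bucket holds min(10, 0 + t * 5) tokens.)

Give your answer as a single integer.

Need 0 + t * 5 >= 2, so t >= 2/5.
Smallest integer t = ceil(2/5) = 1.

Answer: 1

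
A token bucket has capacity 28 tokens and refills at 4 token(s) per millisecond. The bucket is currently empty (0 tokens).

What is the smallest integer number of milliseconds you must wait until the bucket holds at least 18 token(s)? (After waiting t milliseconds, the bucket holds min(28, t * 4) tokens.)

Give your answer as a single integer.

Need t * 4 >= 18, so t >= 18/4.
Smallest integer t = ceil(18/4) = 5.

Answer: 5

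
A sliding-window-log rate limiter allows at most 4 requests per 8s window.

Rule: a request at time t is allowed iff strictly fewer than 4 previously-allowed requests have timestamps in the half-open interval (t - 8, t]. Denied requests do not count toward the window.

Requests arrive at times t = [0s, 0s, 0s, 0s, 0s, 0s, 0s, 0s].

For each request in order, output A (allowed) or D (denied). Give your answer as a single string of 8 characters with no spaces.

Tracking allowed requests in the window:
  req#1 t=0s: ALLOW
  req#2 t=0s: ALLOW
  req#3 t=0s: ALLOW
  req#4 t=0s: ALLOW
  req#5 t=0s: DENY
  req#6 t=0s: DENY
  req#7 t=0s: DENY
  req#8 t=0s: DENY

Answer: AAAADDDD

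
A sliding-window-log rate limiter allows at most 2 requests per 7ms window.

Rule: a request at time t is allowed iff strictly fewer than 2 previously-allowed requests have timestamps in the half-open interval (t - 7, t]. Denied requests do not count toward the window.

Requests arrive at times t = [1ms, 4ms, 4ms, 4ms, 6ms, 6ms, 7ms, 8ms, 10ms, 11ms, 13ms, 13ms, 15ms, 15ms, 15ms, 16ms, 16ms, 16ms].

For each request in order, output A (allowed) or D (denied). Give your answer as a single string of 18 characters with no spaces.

Answer: AADDDDDADADDADDDDD

Derivation:
Tracking allowed requests in the window:
  req#1 t=1ms: ALLOW
  req#2 t=4ms: ALLOW
  req#3 t=4ms: DENY
  req#4 t=4ms: DENY
  req#5 t=6ms: DENY
  req#6 t=6ms: DENY
  req#7 t=7ms: DENY
  req#8 t=8ms: ALLOW
  req#9 t=10ms: DENY
  req#10 t=11ms: ALLOW
  req#11 t=13ms: DENY
  req#12 t=13ms: DENY
  req#13 t=15ms: ALLOW
  req#14 t=15ms: DENY
  req#15 t=15ms: DENY
  req#16 t=16ms: DENY
  req#17 t=16ms: DENY
  req#18 t=16ms: DENY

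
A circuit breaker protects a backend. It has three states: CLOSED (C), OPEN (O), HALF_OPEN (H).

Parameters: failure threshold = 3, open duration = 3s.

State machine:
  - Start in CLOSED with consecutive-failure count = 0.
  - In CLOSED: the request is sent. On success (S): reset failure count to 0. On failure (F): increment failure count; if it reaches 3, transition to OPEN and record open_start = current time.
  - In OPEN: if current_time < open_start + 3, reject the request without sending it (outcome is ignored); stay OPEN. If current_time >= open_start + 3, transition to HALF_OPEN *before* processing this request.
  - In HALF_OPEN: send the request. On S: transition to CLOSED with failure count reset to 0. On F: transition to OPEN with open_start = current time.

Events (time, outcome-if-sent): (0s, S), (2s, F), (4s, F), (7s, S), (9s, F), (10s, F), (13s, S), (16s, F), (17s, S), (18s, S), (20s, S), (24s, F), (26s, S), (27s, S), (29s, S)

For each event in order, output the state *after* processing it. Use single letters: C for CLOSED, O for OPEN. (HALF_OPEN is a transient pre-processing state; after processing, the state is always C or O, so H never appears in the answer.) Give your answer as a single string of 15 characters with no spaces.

Answer: CCCCCCCCCCCCCCC

Derivation:
State after each event:
  event#1 t=0s outcome=S: state=CLOSED
  event#2 t=2s outcome=F: state=CLOSED
  event#3 t=4s outcome=F: state=CLOSED
  event#4 t=7s outcome=S: state=CLOSED
  event#5 t=9s outcome=F: state=CLOSED
  event#6 t=10s outcome=F: state=CLOSED
  event#7 t=13s outcome=S: state=CLOSED
  event#8 t=16s outcome=F: state=CLOSED
  event#9 t=17s outcome=S: state=CLOSED
  event#10 t=18s outcome=S: state=CLOSED
  event#11 t=20s outcome=S: state=CLOSED
  event#12 t=24s outcome=F: state=CLOSED
  event#13 t=26s outcome=S: state=CLOSED
  event#14 t=27s outcome=S: state=CLOSED
  event#15 t=29s outcome=S: state=CLOSED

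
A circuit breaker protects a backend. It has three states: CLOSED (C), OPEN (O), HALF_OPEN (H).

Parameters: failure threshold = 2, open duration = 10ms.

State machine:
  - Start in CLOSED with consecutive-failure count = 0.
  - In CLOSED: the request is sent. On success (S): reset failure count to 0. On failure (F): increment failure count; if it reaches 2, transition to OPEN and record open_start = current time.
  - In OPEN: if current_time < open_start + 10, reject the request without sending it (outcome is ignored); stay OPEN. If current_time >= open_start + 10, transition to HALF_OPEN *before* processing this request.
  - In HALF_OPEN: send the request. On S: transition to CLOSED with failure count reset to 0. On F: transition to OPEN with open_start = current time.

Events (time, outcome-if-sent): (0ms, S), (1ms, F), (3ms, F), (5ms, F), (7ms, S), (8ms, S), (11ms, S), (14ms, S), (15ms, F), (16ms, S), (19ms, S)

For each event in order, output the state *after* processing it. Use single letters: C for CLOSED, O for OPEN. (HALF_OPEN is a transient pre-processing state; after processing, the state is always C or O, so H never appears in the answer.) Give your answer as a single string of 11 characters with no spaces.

State after each event:
  event#1 t=0ms outcome=S: state=CLOSED
  event#2 t=1ms outcome=F: state=CLOSED
  event#3 t=3ms outcome=F: state=OPEN
  event#4 t=5ms outcome=F: state=OPEN
  event#5 t=7ms outcome=S: state=OPEN
  event#6 t=8ms outcome=S: state=OPEN
  event#7 t=11ms outcome=S: state=OPEN
  event#8 t=14ms outcome=S: state=CLOSED
  event#9 t=15ms outcome=F: state=CLOSED
  event#10 t=16ms outcome=S: state=CLOSED
  event#11 t=19ms outcome=S: state=CLOSED

Answer: CCOOOOOCCCC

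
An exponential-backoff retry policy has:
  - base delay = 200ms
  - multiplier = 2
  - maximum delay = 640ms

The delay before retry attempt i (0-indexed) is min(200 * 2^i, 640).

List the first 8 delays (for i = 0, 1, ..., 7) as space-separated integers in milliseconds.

Computing each delay:
  i=0: min(200*2^0, 640) = 200
  i=1: min(200*2^1, 640) = 400
  i=2: min(200*2^2, 640) = 640
  i=3: min(200*2^3, 640) = 640
  i=4: min(200*2^4, 640) = 640
  i=5: min(200*2^5, 640) = 640
  i=6: min(200*2^6, 640) = 640
  i=7: min(200*2^7, 640) = 640

Answer: 200 400 640 640 640 640 640 640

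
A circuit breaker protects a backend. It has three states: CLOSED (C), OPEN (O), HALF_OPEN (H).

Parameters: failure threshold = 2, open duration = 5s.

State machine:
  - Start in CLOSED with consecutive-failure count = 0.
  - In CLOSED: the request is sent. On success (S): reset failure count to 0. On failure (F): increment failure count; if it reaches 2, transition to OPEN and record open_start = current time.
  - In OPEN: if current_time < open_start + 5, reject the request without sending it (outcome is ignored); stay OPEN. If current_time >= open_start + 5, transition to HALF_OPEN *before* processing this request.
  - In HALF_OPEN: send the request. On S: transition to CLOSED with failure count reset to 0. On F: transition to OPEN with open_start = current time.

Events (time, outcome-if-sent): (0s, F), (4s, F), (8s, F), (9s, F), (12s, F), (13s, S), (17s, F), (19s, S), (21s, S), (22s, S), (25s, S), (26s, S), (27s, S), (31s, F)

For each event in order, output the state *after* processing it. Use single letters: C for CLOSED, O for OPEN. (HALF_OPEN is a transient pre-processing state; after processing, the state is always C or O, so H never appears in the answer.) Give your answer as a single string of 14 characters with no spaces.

State after each event:
  event#1 t=0s outcome=F: state=CLOSED
  event#2 t=4s outcome=F: state=OPEN
  event#3 t=8s outcome=F: state=OPEN
  event#4 t=9s outcome=F: state=OPEN
  event#5 t=12s outcome=F: state=OPEN
  event#6 t=13s outcome=S: state=OPEN
  event#7 t=17s outcome=F: state=OPEN
  event#8 t=19s outcome=S: state=OPEN
  event#9 t=21s outcome=S: state=OPEN
  event#10 t=22s outcome=S: state=CLOSED
  event#11 t=25s outcome=S: state=CLOSED
  event#12 t=26s outcome=S: state=CLOSED
  event#13 t=27s outcome=S: state=CLOSED
  event#14 t=31s outcome=F: state=CLOSED

Answer: COOOOOOOOCCCCC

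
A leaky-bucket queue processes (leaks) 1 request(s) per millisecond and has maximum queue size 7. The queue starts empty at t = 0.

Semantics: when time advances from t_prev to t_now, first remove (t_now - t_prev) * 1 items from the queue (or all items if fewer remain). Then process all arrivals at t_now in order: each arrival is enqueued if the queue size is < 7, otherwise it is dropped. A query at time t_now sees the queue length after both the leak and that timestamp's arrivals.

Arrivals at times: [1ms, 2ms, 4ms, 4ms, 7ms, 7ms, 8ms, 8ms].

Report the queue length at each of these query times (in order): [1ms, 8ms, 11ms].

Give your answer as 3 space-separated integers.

Answer: 1 3 0

Derivation:
Queue lengths at query times:
  query t=1ms: backlog = 1
  query t=8ms: backlog = 3
  query t=11ms: backlog = 0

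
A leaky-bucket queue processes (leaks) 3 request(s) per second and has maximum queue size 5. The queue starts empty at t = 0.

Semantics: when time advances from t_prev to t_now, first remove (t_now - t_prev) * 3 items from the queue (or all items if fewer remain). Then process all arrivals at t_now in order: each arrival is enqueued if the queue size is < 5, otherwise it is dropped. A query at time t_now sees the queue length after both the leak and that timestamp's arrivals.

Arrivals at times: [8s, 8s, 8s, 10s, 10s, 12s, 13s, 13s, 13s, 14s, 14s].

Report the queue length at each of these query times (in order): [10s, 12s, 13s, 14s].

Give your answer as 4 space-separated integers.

Answer: 2 1 3 2

Derivation:
Queue lengths at query times:
  query t=10s: backlog = 2
  query t=12s: backlog = 1
  query t=13s: backlog = 3
  query t=14s: backlog = 2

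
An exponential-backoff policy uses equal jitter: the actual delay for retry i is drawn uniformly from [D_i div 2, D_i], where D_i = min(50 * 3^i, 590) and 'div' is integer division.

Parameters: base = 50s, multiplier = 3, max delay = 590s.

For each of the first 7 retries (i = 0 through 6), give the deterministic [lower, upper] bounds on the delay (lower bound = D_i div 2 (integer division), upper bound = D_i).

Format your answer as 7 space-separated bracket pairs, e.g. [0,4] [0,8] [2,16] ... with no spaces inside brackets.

Answer: [25,50] [75,150] [225,450] [295,590] [295,590] [295,590] [295,590]

Derivation:
Computing bounds per retry:
  i=0: D_i=min(50*3^0,590)=50, bounds=[25,50]
  i=1: D_i=min(50*3^1,590)=150, bounds=[75,150]
  i=2: D_i=min(50*3^2,590)=450, bounds=[225,450]
  i=3: D_i=min(50*3^3,590)=590, bounds=[295,590]
  i=4: D_i=min(50*3^4,590)=590, bounds=[295,590]
  i=5: D_i=min(50*3^5,590)=590, bounds=[295,590]
  i=6: D_i=min(50*3^6,590)=590, bounds=[295,590]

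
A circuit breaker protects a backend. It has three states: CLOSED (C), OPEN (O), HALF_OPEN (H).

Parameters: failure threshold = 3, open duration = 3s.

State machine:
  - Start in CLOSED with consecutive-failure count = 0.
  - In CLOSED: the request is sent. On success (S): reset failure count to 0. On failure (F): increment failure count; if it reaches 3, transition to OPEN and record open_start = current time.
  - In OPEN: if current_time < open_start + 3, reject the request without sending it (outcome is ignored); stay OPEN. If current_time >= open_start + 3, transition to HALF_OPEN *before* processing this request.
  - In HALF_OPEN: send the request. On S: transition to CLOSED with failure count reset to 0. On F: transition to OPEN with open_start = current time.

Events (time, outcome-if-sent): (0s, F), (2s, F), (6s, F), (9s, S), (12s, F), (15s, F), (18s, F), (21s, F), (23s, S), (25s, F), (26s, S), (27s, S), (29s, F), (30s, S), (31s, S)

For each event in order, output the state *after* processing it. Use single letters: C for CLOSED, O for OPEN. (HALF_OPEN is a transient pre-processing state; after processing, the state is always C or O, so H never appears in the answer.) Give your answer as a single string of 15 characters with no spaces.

State after each event:
  event#1 t=0s outcome=F: state=CLOSED
  event#2 t=2s outcome=F: state=CLOSED
  event#3 t=6s outcome=F: state=OPEN
  event#4 t=9s outcome=S: state=CLOSED
  event#5 t=12s outcome=F: state=CLOSED
  event#6 t=15s outcome=F: state=CLOSED
  event#7 t=18s outcome=F: state=OPEN
  event#8 t=21s outcome=F: state=OPEN
  event#9 t=23s outcome=S: state=OPEN
  event#10 t=25s outcome=F: state=OPEN
  event#11 t=26s outcome=S: state=OPEN
  event#12 t=27s outcome=S: state=OPEN
  event#13 t=29s outcome=F: state=OPEN
  event#14 t=30s outcome=S: state=OPEN
  event#15 t=31s outcome=S: state=OPEN

Answer: CCOCCCOOOOOOOOO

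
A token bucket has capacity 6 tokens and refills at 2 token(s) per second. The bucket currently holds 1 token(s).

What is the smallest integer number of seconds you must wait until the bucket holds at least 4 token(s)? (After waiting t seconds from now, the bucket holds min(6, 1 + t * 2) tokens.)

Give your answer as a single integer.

Need 1 + t * 2 >= 4, so t >= 3/2.
Smallest integer t = ceil(3/2) = 2.

Answer: 2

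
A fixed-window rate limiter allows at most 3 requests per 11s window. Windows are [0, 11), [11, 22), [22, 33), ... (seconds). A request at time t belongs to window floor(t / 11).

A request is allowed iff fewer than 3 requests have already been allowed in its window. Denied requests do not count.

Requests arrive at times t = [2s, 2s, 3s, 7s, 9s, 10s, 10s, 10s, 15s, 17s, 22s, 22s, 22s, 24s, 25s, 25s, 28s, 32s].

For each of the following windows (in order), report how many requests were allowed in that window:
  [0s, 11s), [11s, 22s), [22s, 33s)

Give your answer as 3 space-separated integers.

Answer: 3 2 3

Derivation:
Processing requests:
  req#1 t=2s (window 0): ALLOW
  req#2 t=2s (window 0): ALLOW
  req#3 t=3s (window 0): ALLOW
  req#4 t=7s (window 0): DENY
  req#5 t=9s (window 0): DENY
  req#6 t=10s (window 0): DENY
  req#7 t=10s (window 0): DENY
  req#8 t=10s (window 0): DENY
  req#9 t=15s (window 1): ALLOW
  req#10 t=17s (window 1): ALLOW
  req#11 t=22s (window 2): ALLOW
  req#12 t=22s (window 2): ALLOW
  req#13 t=22s (window 2): ALLOW
  req#14 t=24s (window 2): DENY
  req#15 t=25s (window 2): DENY
  req#16 t=25s (window 2): DENY
  req#17 t=28s (window 2): DENY
  req#18 t=32s (window 2): DENY

Allowed counts by window: 3 2 3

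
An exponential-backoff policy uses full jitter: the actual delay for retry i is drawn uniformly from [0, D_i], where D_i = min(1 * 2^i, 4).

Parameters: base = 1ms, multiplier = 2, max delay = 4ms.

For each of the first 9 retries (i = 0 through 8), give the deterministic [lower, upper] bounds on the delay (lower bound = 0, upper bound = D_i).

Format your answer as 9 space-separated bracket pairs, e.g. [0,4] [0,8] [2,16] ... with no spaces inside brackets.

Computing bounds per retry:
  i=0: D_i=min(1*2^0,4)=1, bounds=[0,1]
  i=1: D_i=min(1*2^1,4)=2, bounds=[0,2]
  i=2: D_i=min(1*2^2,4)=4, bounds=[0,4]
  i=3: D_i=min(1*2^3,4)=4, bounds=[0,4]
  i=4: D_i=min(1*2^4,4)=4, bounds=[0,4]
  i=5: D_i=min(1*2^5,4)=4, bounds=[0,4]
  i=6: D_i=min(1*2^6,4)=4, bounds=[0,4]
  i=7: D_i=min(1*2^7,4)=4, bounds=[0,4]
  i=8: D_i=min(1*2^8,4)=4, bounds=[0,4]

Answer: [0,1] [0,2] [0,4] [0,4] [0,4] [0,4] [0,4] [0,4] [0,4]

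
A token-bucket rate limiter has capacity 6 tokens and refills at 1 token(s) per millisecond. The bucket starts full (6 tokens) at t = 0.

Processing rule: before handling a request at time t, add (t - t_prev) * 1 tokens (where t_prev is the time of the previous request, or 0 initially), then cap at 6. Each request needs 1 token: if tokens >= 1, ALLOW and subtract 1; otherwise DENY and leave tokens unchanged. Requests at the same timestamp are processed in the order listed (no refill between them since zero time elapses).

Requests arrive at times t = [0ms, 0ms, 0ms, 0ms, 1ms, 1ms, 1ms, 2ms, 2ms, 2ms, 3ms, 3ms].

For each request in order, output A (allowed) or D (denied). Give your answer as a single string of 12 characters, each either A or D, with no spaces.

Answer: AAAAAAAADDAD

Derivation:
Simulating step by step:
  req#1 t=0ms: ALLOW
  req#2 t=0ms: ALLOW
  req#3 t=0ms: ALLOW
  req#4 t=0ms: ALLOW
  req#5 t=1ms: ALLOW
  req#6 t=1ms: ALLOW
  req#7 t=1ms: ALLOW
  req#8 t=2ms: ALLOW
  req#9 t=2ms: DENY
  req#10 t=2ms: DENY
  req#11 t=3ms: ALLOW
  req#12 t=3ms: DENY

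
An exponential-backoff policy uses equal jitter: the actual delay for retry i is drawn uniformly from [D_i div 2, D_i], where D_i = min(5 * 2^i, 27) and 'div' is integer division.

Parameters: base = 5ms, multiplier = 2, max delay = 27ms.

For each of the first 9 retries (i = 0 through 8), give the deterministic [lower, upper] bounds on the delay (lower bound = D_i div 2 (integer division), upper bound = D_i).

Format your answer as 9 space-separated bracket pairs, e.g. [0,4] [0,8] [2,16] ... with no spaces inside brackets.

Computing bounds per retry:
  i=0: D_i=min(5*2^0,27)=5, bounds=[2,5]
  i=1: D_i=min(5*2^1,27)=10, bounds=[5,10]
  i=2: D_i=min(5*2^2,27)=20, bounds=[10,20]
  i=3: D_i=min(5*2^3,27)=27, bounds=[13,27]
  i=4: D_i=min(5*2^4,27)=27, bounds=[13,27]
  i=5: D_i=min(5*2^5,27)=27, bounds=[13,27]
  i=6: D_i=min(5*2^6,27)=27, bounds=[13,27]
  i=7: D_i=min(5*2^7,27)=27, bounds=[13,27]
  i=8: D_i=min(5*2^8,27)=27, bounds=[13,27]

Answer: [2,5] [5,10] [10,20] [13,27] [13,27] [13,27] [13,27] [13,27] [13,27]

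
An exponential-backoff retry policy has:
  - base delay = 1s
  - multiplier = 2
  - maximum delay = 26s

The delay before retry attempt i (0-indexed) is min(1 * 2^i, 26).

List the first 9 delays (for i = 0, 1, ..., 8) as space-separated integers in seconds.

Computing each delay:
  i=0: min(1*2^0, 26) = 1
  i=1: min(1*2^1, 26) = 2
  i=2: min(1*2^2, 26) = 4
  i=3: min(1*2^3, 26) = 8
  i=4: min(1*2^4, 26) = 16
  i=5: min(1*2^5, 26) = 26
  i=6: min(1*2^6, 26) = 26
  i=7: min(1*2^7, 26) = 26
  i=8: min(1*2^8, 26) = 26

Answer: 1 2 4 8 16 26 26 26 26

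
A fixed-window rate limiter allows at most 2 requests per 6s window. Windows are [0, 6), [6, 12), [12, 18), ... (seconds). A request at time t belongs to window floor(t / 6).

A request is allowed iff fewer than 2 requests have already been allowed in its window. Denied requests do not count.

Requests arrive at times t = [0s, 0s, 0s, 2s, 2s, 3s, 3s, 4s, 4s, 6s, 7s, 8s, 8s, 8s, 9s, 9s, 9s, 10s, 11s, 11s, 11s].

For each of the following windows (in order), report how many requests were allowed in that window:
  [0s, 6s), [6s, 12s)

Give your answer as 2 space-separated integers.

Processing requests:
  req#1 t=0s (window 0): ALLOW
  req#2 t=0s (window 0): ALLOW
  req#3 t=0s (window 0): DENY
  req#4 t=2s (window 0): DENY
  req#5 t=2s (window 0): DENY
  req#6 t=3s (window 0): DENY
  req#7 t=3s (window 0): DENY
  req#8 t=4s (window 0): DENY
  req#9 t=4s (window 0): DENY
  req#10 t=6s (window 1): ALLOW
  req#11 t=7s (window 1): ALLOW
  req#12 t=8s (window 1): DENY
  req#13 t=8s (window 1): DENY
  req#14 t=8s (window 1): DENY
  req#15 t=9s (window 1): DENY
  req#16 t=9s (window 1): DENY
  req#17 t=9s (window 1): DENY
  req#18 t=10s (window 1): DENY
  req#19 t=11s (window 1): DENY
  req#20 t=11s (window 1): DENY
  req#21 t=11s (window 1): DENY

Allowed counts by window: 2 2

Answer: 2 2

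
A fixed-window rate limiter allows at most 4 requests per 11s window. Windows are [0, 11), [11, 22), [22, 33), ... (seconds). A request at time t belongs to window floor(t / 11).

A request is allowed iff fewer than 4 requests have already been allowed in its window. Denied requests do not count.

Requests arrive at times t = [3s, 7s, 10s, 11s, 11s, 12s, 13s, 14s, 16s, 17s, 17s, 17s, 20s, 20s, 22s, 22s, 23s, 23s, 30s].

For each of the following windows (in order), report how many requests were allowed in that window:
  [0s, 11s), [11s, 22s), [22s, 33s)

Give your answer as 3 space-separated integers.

Processing requests:
  req#1 t=3s (window 0): ALLOW
  req#2 t=7s (window 0): ALLOW
  req#3 t=10s (window 0): ALLOW
  req#4 t=11s (window 1): ALLOW
  req#5 t=11s (window 1): ALLOW
  req#6 t=12s (window 1): ALLOW
  req#7 t=13s (window 1): ALLOW
  req#8 t=14s (window 1): DENY
  req#9 t=16s (window 1): DENY
  req#10 t=17s (window 1): DENY
  req#11 t=17s (window 1): DENY
  req#12 t=17s (window 1): DENY
  req#13 t=20s (window 1): DENY
  req#14 t=20s (window 1): DENY
  req#15 t=22s (window 2): ALLOW
  req#16 t=22s (window 2): ALLOW
  req#17 t=23s (window 2): ALLOW
  req#18 t=23s (window 2): ALLOW
  req#19 t=30s (window 2): DENY

Allowed counts by window: 3 4 4

Answer: 3 4 4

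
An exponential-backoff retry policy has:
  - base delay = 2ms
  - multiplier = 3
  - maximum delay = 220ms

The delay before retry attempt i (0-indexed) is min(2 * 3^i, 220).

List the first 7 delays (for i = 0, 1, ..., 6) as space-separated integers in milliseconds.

Answer: 2 6 18 54 162 220 220

Derivation:
Computing each delay:
  i=0: min(2*3^0, 220) = 2
  i=1: min(2*3^1, 220) = 6
  i=2: min(2*3^2, 220) = 18
  i=3: min(2*3^3, 220) = 54
  i=4: min(2*3^4, 220) = 162
  i=5: min(2*3^5, 220) = 220
  i=6: min(2*3^6, 220) = 220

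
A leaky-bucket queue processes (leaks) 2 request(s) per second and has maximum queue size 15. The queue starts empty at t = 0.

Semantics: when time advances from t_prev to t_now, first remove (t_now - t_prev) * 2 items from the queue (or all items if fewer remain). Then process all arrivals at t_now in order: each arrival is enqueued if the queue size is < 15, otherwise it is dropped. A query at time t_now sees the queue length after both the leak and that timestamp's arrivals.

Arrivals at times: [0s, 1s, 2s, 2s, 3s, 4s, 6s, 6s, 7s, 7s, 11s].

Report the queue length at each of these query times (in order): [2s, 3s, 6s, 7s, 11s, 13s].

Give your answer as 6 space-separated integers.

Queue lengths at query times:
  query t=2s: backlog = 2
  query t=3s: backlog = 1
  query t=6s: backlog = 2
  query t=7s: backlog = 2
  query t=11s: backlog = 1
  query t=13s: backlog = 0

Answer: 2 1 2 2 1 0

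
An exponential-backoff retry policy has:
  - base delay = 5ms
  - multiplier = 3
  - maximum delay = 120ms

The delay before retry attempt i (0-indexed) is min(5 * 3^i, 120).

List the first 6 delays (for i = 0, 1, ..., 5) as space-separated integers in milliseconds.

Answer: 5 15 45 120 120 120

Derivation:
Computing each delay:
  i=0: min(5*3^0, 120) = 5
  i=1: min(5*3^1, 120) = 15
  i=2: min(5*3^2, 120) = 45
  i=3: min(5*3^3, 120) = 120
  i=4: min(5*3^4, 120) = 120
  i=5: min(5*3^5, 120) = 120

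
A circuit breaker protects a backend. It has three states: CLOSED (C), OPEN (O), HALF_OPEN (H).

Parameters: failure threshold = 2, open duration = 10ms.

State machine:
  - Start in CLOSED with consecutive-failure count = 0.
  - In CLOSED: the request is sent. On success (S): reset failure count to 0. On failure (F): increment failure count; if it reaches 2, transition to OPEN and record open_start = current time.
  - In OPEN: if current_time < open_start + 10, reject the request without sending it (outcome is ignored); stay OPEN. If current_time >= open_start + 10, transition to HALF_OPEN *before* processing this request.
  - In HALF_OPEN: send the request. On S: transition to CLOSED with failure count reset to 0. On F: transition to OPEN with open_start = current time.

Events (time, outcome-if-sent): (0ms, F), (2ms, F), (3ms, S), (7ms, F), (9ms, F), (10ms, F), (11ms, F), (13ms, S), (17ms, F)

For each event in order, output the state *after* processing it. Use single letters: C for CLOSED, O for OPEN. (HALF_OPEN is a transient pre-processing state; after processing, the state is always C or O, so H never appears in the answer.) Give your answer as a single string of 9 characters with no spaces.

State after each event:
  event#1 t=0ms outcome=F: state=CLOSED
  event#2 t=2ms outcome=F: state=OPEN
  event#3 t=3ms outcome=S: state=OPEN
  event#4 t=7ms outcome=F: state=OPEN
  event#5 t=9ms outcome=F: state=OPEN
  event#6 t=10ms outcome=F: state=OPEN
  event#7 t=11ms outcome=F: state=OPEN
  event#8 t=13ms outcome=S: state=CLOSED
  event#9 t=17ms outcome=F: state=CLOSED

Answer: COOOOOOCC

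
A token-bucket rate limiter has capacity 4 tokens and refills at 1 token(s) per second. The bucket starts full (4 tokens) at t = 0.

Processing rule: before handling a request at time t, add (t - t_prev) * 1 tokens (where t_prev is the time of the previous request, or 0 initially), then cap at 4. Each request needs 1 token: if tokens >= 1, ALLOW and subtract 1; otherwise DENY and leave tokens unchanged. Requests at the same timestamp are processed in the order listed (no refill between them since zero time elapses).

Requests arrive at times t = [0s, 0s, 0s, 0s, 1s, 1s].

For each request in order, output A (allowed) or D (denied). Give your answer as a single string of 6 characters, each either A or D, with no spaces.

Simulating step by step:
  req#1 t=0s: ALLOW
  req#2 t=0s: ALLOW
  req#3 t=0s: ALLOW
  req#4 t=0s: ALLOW
  req#5 t=1s: ALLOW
  req#6 t=1s: DENY

Answer: AAAAAD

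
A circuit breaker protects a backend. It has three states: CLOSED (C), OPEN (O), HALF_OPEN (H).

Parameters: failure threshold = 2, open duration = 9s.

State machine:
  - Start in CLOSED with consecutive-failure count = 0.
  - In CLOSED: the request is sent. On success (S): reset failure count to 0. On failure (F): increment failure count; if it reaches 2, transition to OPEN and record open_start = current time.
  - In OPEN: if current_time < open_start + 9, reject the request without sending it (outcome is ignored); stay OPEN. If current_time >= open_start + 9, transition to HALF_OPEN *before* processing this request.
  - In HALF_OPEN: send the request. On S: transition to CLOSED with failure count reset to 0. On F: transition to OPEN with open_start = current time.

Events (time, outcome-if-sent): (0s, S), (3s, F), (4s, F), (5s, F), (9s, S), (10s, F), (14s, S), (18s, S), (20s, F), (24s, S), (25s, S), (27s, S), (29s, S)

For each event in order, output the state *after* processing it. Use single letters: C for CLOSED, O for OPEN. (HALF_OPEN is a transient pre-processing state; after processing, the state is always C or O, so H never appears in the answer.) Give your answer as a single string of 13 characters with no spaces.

Answer: CCOOOOCCCCCCC

Derivation:
State after each event:
  event#1 t=0s outcome=S: state=CLOSED
  event#2 t=3s outcome=F: state=CLOSED
  event#3 t=4s outcome=F: state=OPEN
  event#4 t=5s outcome=F: state=OPEN
  event#5 t=9s outcome=S: state=OPEN
  event#6 t=10s outcome=F: state=OPEN
  event#7 t=14s outcome=S: state=CLOSED
  event#8 t=18s outcome=S: state=CLOSED
  event#9 t=20s outcome=F: state=CLOSED
  event#10 t=24s outcome=S: state=CLOSED
  event#11 t=25s outcome=S: state=CLOSED
  event#12 t=27s outcome=S: state=CLOSED
  event#13 t=29s outcome=S: state=CLOSED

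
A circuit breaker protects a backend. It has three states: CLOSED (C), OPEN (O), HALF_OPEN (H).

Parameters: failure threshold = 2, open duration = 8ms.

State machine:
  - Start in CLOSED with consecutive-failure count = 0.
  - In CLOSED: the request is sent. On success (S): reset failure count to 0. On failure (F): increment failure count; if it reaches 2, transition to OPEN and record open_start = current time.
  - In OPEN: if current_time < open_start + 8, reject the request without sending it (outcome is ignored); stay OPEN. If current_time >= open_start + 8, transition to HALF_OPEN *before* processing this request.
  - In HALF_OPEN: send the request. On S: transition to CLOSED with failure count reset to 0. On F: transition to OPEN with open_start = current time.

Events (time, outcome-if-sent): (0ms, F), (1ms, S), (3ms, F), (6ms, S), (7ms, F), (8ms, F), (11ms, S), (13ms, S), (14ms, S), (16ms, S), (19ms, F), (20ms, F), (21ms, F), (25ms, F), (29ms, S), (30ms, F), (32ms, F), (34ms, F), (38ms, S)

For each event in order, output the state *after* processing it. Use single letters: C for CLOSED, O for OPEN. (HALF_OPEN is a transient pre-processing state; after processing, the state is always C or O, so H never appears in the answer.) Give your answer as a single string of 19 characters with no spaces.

State after each event:
  event#1 t=0ms outcome=F: state=CLOSED
  event#2 t=1ms outcome=S: state=CLOSED
  event#3 t=3ms outcome=F: state=CLOSED
  event#4 t=6ms outcome=S: state=CLOSED
  event#5 t=7ms outcome=F: state=CLOSED
  event#6 t=8ms outcome=F: state=OPEN
  event#7 t=11ms outcome=S: state=OPEN
  event#8 t=13ms outcome=S: state=OPEN
  event#9 t=14ms outcome=S: state=OPEN
  event#10 t=16ms outcome=S: state=CLOSED
  event#11 t=19ms outcome=F: state=CLOSED
  event#12 t=20ms outcome=F: state=OPEN
  event#13 t=21ms outcome=F: state=OPEN
  event#14 t=25ms outcome=F: state=OPEN
  event#15 t=29ms outcome=S: state=CLOSED
  event#16 t=30ms outcome=F: state=CLOSED
  event#17 t=32ms outcome=F: state=OPEN
  event#18 t=34ms outcome=F: state=OPEN
  event#19 t=38ms outcome=S: state=OPEN

Answer: CCCCCOOOOCCOOOCCOOO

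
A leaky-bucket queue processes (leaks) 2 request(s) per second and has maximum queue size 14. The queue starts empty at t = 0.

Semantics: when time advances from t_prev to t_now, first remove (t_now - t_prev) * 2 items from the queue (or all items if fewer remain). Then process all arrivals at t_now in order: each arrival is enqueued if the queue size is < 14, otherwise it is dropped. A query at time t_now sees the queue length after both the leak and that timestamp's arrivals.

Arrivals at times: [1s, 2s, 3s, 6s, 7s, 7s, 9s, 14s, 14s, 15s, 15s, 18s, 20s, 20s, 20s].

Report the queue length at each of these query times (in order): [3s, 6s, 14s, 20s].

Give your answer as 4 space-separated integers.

Queue lengths at query times:
  query t=3s: backlog = 1
  query t=6s: backlog = 1
  query t=14s: backlog = 2
  query t=20s: backlog = 3

Answer: 1 1 2 3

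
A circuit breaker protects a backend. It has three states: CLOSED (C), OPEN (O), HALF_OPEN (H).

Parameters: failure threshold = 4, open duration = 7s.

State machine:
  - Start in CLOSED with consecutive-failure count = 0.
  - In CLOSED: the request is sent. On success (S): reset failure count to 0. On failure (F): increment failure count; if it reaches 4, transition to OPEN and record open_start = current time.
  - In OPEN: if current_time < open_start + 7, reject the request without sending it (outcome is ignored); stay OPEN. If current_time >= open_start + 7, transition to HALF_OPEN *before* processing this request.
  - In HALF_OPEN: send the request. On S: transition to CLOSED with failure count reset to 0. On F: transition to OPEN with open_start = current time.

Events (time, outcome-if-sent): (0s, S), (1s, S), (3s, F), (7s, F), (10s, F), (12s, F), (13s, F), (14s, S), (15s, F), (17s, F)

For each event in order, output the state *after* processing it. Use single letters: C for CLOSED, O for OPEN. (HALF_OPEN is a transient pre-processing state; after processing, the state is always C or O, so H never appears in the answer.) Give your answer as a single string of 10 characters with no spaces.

Answer: CCCCCOOOOO

Derivation:
State after each event:
  event#1 t=0s outcome=S: state=CLOSED
  event#2 t=1s outcome=S: state=CLOSED
  event#3 t=3s outcome=F: state=CLOSED
  event#4 t=7s outcome=F: state=CLOSED
  event#5 t=10s outcome=F: state=CLOSED
  event#6 t=12s outcome=F: state=OPEN
  event#7 t=13s outcome=F: state=OPEN
  event#8 t=14s outcome=S: state=OPEN
  event#9 t=15s outcome=F: state=OPEN
  event#10 t=17s outcome=F: state=OPEN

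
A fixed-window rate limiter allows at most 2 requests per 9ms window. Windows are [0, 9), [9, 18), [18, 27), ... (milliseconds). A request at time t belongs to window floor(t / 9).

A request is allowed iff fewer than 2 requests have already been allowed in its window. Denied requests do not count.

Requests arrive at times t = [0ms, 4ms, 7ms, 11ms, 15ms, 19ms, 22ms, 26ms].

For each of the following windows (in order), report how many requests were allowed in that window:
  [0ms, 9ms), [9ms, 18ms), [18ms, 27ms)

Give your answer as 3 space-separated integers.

Answer: 2 2 2

Derivation:
Processing requests:
  req#1 t=0ms (window 0): ALLOW
  req#2 t=4ms (window 0): ALLOW
  req#3 t=7ms (window 0): DENY
  req#4 t=11ms (window 1): ALLOW
  req#5 t=15ms (window 1): ALLOW
  req#6 t=19ms (window 2): ALLOW
  req#7 t=22ms (window 2): ALLOW
  req#8 t=26ms (window 2): DENY

Allowed counts by window: 2 2 2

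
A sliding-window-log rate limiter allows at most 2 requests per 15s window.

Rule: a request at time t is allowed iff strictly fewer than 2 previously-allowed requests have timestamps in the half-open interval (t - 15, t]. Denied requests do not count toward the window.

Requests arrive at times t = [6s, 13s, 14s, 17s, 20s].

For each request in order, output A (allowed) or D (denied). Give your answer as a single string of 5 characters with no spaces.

Answer: AADDD

Derivation:
Tracking allowed requests in the window:
  req#1 t=6s: ALLOW
  req#2 t=13s: ALLOW
  req#3 t=14s: DENY
  req#4 t=17s: DENY
  req#5 t=20s: DENY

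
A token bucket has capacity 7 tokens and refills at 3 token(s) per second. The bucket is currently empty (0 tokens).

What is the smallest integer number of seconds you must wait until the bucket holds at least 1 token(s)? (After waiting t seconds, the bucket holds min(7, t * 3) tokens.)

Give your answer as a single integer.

Need t * 3 >= 1, so t >= 1/3.
Smallest integer t = ceil(1/3) = 1.

Answer: 1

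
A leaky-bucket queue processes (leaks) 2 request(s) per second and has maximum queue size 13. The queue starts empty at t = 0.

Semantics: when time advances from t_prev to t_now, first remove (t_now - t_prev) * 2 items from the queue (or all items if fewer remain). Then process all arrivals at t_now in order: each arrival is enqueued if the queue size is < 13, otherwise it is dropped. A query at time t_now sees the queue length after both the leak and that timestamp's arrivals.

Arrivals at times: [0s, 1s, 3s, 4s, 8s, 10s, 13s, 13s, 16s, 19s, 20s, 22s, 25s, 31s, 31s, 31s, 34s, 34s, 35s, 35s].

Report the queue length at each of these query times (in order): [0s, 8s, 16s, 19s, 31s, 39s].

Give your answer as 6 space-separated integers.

Answer: 1 1 1 1 3 0

Derivation:
Queue lengths at query times:
  query t=0s: backlog = 1
  query t=8s: backlog = 1
  query t=16s: backlog = 1
  query t=19s: backlog = 1
  query t=31s: backlog = 3
  query t=39s: backlog = 0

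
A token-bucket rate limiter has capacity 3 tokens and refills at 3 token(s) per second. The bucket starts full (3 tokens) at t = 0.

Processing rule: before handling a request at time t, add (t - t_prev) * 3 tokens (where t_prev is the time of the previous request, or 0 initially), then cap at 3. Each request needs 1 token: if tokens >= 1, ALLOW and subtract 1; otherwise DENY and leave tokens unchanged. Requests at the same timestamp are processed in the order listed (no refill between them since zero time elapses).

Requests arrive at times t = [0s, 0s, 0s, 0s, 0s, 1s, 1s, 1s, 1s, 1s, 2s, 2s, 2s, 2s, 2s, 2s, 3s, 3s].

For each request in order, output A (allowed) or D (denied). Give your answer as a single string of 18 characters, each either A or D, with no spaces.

Answer: AAADDAAADDAAADDDAA

Derivation:
Simulating step by step:
  req#1 t=0s: ALLOW
  req#2 t=0s: ALLOW
  req#3 t=0s: ALLOW
  req#4 t=0s: DENY
  req#5 t=0s: DENY
  req#6 t=1s: ALLOW
  req#7 t=1s: ALLOW
  req#8 t=1s: ALLOW
  req#9 t=1s: DENY
  req#10 t=1s: DENY
  req#11 t=2s: ALLOW
  req#12 t=2s: ALLOW
  req#13 t=2s: ALLOW
  req#14 t=2s: DENY
  req#15 t=2s: DENY
  req#16 t=2s: DENY
  req#17 t=3s: ALLOW
  req#18 t=3s: ALLOW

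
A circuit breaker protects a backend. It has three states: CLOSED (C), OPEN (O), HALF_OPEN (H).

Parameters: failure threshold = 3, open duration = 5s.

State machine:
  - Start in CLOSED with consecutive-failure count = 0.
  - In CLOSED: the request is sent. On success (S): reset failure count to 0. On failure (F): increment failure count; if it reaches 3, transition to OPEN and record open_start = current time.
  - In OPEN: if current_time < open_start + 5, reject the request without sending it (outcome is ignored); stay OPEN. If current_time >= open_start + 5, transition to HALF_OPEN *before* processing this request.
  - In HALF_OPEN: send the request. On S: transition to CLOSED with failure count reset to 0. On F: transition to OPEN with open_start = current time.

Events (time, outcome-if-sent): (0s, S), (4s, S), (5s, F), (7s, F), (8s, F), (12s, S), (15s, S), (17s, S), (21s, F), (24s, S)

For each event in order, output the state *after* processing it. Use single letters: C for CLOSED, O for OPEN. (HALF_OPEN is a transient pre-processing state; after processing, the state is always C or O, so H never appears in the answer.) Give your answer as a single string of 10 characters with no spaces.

Answer: CCCCOOCCCC

Derivation:
State after each event:
  event#1 t=0s outcome=S: state=CLOSED
  event#2 t=4s outcome=S: state=CLOSED
  event#3 t=5s outcome=F: state=CLOSED
  event#4 t=7s outcome=F: state=CLOSED
  event#5 t=8s outcome=F: state=OPEN
  event#6 t=12s outcome=S: state=OPEN
  event#7 t=15s outcome=S: state=CLOSED
  event#8 t=17s outcome=S: state=CLOSED
  event#9 t=21s outcome=F: state=CLOSED
  event#10 t=24s outcome=S: state=CLOSED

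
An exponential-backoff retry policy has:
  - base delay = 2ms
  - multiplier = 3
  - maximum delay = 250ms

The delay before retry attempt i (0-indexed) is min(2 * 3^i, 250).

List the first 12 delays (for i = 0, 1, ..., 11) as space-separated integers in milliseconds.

Computing each delay:
  i=0: min(2*3^0, 250) = 2
  i=1: min(2*3^1, 250) = 6
  i=2: min(2*3^2, 250) = 18
  i=3: min(2*3^3, 250) = 54
  i=4: min(2*3^4, 250) = 162
  i=5: min(2*3^5, 250) = 250
  i=6: min(2*3^6, 250) = 250
  i=7: min(2*3^7, 250) = 250
  i=8: min(2*3^8, 250) = 250
  i=9: min(2*3^9, 250) = 250
  i=10: min(2*3^10, 250) = 250
  i=11: min(2*3^11, 250) = 250

Answer: 2 6 18 54 162 250 250 250 250 250 250 250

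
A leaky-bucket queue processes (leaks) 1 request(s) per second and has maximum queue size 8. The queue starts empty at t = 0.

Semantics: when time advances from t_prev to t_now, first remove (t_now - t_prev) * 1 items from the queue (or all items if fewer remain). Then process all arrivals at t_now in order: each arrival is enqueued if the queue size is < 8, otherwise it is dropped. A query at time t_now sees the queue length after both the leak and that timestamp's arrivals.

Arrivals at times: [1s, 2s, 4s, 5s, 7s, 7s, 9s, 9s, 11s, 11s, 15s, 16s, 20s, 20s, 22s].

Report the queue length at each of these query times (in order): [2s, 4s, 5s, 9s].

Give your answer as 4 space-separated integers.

Answer: 1 1 1 2

Derivation:
Queue lengths at query times:
  query t=2s: backlog = 1
  query t=4s: backlog = 1
  query t=5s: backlog = 1
  query t=9s: backlog = 2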